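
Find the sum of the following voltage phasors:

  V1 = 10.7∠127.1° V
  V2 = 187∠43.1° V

Step 1 — Convert each phasor to rectangular form:
  V1 = 10.7·(cos(127.1°) + j·sin(127.1°)) = -6.454 + j8.534 V
  V2 = 187·(cos(43.1°) + j·sin(43.1°)) = 136.5 + j127.8 V
Step 2 — Sum components: V_total = 130.1 + j136.3 V.
Step 3 — Convert to polar: |V_total| = 188.4 V, ∠V_total = 46.3°.

V_total = 188.4∠46.3° V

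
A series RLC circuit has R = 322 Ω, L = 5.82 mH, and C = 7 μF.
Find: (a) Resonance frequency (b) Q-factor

Step 1 — Resonance condition Im(Z)=0 gives ω₀ = 1/√(LC).
Step 2 — ω₀ = 1/√(0.00582·7e-06) = 4954 rad/s.
Step 3 — f₀ = ω₀/(2π) = 788.5 Hz.
Step 4 — Series Q: Q = ω₀L/R = 4954·0.00582/322 = 0.08955.

(a) f₀ = 788.5 Hz  (b) Q = 0.08955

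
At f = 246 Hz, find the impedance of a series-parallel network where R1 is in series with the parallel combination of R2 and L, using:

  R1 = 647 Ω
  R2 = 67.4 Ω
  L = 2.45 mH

Step 1 — Angular frequency: ω = 2π·f = 2π·246 = 1546 rad/s.
Step 2 — Component impedances:
  R1: Z = R = 647 Ω
  R2: Z = R = 67.4 Ω
  L: Z = jωL = j·1546·0.00245 = 0 + j3.787 Ω
Step 3 — Parallel branch: R2 || L = 1/(1/R2 + 1/L) = 0.2121 + j3.775 Ω.
Step 4 — Series with R1: Z_total = R1 + (R2 || L) = 647.2 + j3.775 Ω = 647.2∠0.3° Ω.

Z = 647.2 + j3.775 Ω = 647.2∠0.3° Ω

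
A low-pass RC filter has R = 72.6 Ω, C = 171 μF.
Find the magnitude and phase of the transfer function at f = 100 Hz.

Step 1 — Angular frequency: ω = 2π·100 = 628.3 rad/s.
Step 2 — Transfer function: H(jω) = 1/(1 + jωRC).
Step 3 — Denominator: 1 + jωRC = 1 + j·628.3·72.6·0.000171 = 1 + j7.8.
Step 4 — H = 0.01617 - j0.1261.
Step 5 — Magnitude: |H| = 0.1272 (-17.9 dB); phase: φ = -82.7°.

|H| = 0.1272 (-17.9 dB), φ = -82.7°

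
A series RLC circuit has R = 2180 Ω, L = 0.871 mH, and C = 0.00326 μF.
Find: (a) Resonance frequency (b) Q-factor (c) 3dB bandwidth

Step 1 — Resonance: ω₀ = 1/√(LC) = 1/√(0.000871·3.26e-09) = 5.934e+05 rad/s.
Step 2 — f₀ = ω₀/(2π) = 9.445e+04 Hz.
Step 3 — Series Q: Q = ω₀L/R = 5.934e+05·0.000871/2180 = 0.2371.
Step 4 — Bandwidth: Δω = ω₀/Q = 2.503e+06 rad/s; BW = Δω/(2π) = 3.983e+05 Hz.

(a) f₀ = 9.445e+04 Hz  (b) Q = 0.2371  (c) BW = 3.983e+05 Hz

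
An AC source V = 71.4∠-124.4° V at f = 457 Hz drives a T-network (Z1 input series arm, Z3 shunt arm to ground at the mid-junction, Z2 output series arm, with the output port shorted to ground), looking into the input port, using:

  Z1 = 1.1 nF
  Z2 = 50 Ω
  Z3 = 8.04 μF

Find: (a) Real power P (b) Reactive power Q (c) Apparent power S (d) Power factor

Step 1 — Angular frequency: ω = 2π·f = 2π·457 = 2871 rad/s.
Step 2 — Component impedances:
  Z1: Z = 1/(jωC) = -j/(ω·C) = 0 - j3.166e+05 Ω
  Z2: Z = R = 50 Ω
  Z3: Z = 1/(jωC) = -j/(ω·C) = 0 - j43.32 Ω
Step 3 — With the output port shorted to ground, the output series arm Z2 runs from the junction to ground; the shunt arm Z3 also runs from the junction to ground. They appear in parallel: Z3 || Z2 = 21.44 - j24.74 Ω.
Step 4 — Series with input arm Z1: Z_in = Z1 + (Z3 || Z2) = 21.44 - j3.166e+05 Ω = 3.166e+05∠-90.0° Ω.
Step 5 — Source phasor: V = 71.4∠-124.4° V = -40.34 - j58.91 V.
Step 6 — Current: I = V / Z = 0.0001861 - j0.0001274 A = 0.0002255∠-34.4° A.
Step 7 — Complex power: S = V·I* = 1.09e-06 - j0.0161 VA.
Step 8 — Real power: P = Re(S) = 1.09e-06 W.
Step 9 — Reactive power: Q = Im(S) = -0.0161 VAR.
Step 10 — Apparent power: |S| = 0.0161 VA.
Step 11 — Power factor: PF = P/|S| = 6.77e-05 (leading).

(a) P = 1.09e-06 W  (b) Q = -0.0161 VAR  (c) S = 0.0161 VA  (d) PF = 6.77e-05 (leading)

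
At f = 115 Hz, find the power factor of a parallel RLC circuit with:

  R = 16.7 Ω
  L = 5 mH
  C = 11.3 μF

Step 1 — Angular frequency: ω = 2π·f = 2π·115 = 722.6 rad/s.
Step 2 — Component impedances:
  R: Z = R = 16.7 Ω
  L: Z = jωL = j·722.6·0.005 = 0 + j3.613 Ω
  C: Z = 1/(jωC) = -j/(ω·C) = 0 - j122.5 Ω
Step 3 — Parallel combination: 1/Z_total = 1/R + 1/L + 1/C; Z_total = 0.7905 + j3.546 Ω = 3.633∠77.4° Ω.
Step 4 — Power factor: PF = cos(φ) = Re(Z)/|Z| = 0.7905/3.633 = 0.2176.
Step 5 — Type: Im(Z) = 3.546 ⇒ lagging (phase φ = 77.4°).

PF = 0.2176 (lagging, φ = 77.4°)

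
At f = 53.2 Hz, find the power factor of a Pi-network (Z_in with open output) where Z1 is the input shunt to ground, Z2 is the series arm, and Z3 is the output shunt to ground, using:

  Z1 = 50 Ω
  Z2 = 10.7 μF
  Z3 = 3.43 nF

Step 1 — Angular frequency: ω = 2π·f = 2π·53.2 = 334.3 rad/s.
Step 2 — Component impedances:
  Z1: Z = R = 50 Ω
  Z2: Z = 1/(jωC) = -j/(ω·C) = 0 - j279.6 Ω
  Z3: Z = 1/(jωC) = -j/(ω·C) = 0 - j8.722e+05 Ω
Step 3 — With open output, the series arm Z2 and the output shunt Z3 appear in series to ground: Z2 + Z3 = 0 - j8.725e+05 Ω.
Step 4 — Parallel with input shunt Z1: Z_in = Z1 || (Z2 + Z3) = 50 - j0.002865 Ω = 50∠-0.0° Ω.
Step 5 — Power factor: PF = cos(φ) = Re(Z)/|Z| = 50/50 = 1.
Step 6 — Type: Im(Z) = -0.002865 ⇒ leading (phase φ = -0.0°).

PF = 1 (leading, φ = -0.0°)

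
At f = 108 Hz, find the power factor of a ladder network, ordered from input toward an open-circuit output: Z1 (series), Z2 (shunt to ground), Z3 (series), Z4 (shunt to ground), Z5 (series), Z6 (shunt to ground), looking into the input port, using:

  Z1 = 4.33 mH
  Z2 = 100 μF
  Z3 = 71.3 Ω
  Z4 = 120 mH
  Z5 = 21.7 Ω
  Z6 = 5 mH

Step 1 — Angular frequency: ω = 2π·f = 2π·108 = 678.6 rad/s.
Step 2 — Component impedances:
  Z1: Z = jωL = j·678.6·0.00433 = 0 + j2.938 Ω
  Z2: Z = 1/(jωC) = -j/(ω·C) = 0 - j14.74 Ω
  Z3: Z = R = 71.3 Ω
  Z4: Z = jωL = j·678.6·0.12 = 0 + j81.43 Ω
  Z5: Z = R = 21.7 Ω
  Z6: Z = jωL = j·678.6·0.005 = 0 + j3.393 Ω
Step 3 — Ladder network (open output): work backward from the far end, alternating series and parallel combinations. Z_in = 2.398 - j11.62 Ω = 11.87∠-78.3° Ω.
Step 4 — Power factor: PF = cos(φ) = Re(Z)/|Z| = 2.3979/11.865 = 0.2021.
Step 5 — Type: Im(Z) = -11.62 ⇒ leading (phase φ = -78.3°).

PF = 0.2021 (leading, φ = -78.3°)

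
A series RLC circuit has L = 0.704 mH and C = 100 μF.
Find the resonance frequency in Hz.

Step 1 — Resonance condition Im(Z)=0 gives ω₀ = 1/√(LC).
Step 2 — ω₀ = 1/√(0.000704·0.0001) = 3769 rad/s.
Step 3 — f₀ = ω₀/(2π) = 599.8 Hz.

f₀ = 599.8 Hz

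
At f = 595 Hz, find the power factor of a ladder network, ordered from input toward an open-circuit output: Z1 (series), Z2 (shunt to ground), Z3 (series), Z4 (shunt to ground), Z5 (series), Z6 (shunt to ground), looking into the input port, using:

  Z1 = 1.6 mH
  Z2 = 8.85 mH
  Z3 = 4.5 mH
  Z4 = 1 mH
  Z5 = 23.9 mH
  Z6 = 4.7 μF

Step 1 — Angular frequency: ω = 2π·f = 2π·595 = 3738 rad/s.
Step 2 — Component impedances:
  Z1: Z = jωL = j·3738·0.0016 = 0 + j5.982 Ω
  Z2: Z = jωL = j·3738·0.00885 = 0 + j33.09 Ω
  Z3: Z = jωL = j·3738·0.0045 = 0 + j16.82 Ω
  Z4: Z = jωL = j·3738·0.001 = 0 + j3.738 Ω
  Z5: Z = jωL = j·3738·0.0239 = 0 + j89.35 Ω
  Z6: Z = 1/(jωC) = -j/(ω·C) = 0 - j56.91 Ω
Step 3 — Ladder network (open output): work backward from the far end, alternating series and parallel combinations. Z_in = 0 + j18.51 Ω = 18.51∠90.0° Ω.
Step 4 — Power factor: PF = cos(φ) = Re(Z)/|Z| = 0/18.51 = 0.
Step 5 — Type: Im(Z) = 18.51 ⇒ lagging (phase φ = 90.0°).

PF = 0 (lagging, φ = 90.0°)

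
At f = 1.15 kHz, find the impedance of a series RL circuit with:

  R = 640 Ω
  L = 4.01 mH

Step 1 — Angular frequency: ω = 2π·f = 2π·1150 = 7226 rad/s.
Step 2 — Component impedances:
  R: Z = R = 640 Ω
  L: Z = jωL = j·7226·0.00401 = 0 + j28.97 Ω
Step 3 — Series combination: Z_total = R + L = 640 + j28.97 Ω = 640.7∠2.6° Ω.

Z = 640 + j28.97 Ω = 640.7∠2.6° Ω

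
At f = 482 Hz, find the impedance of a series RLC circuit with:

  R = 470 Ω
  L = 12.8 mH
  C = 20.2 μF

Step 1 — Angular frequency: ω = 2π·f = 2π·482 = 3028 rad/s.
Step 2 — Component impedances:
  R: Z = R = 470 Ω
  L: Z = jωL = j·3028·0.0128 = 0 + j38.76 Ω
  C: Z = 1/(jωC) = -j/(ω·C) = 0 - j16.35 Ω
Step 3 — Series combination: Z_total = R + L + C = 470 + j22.42 Ω = 470.5∠2.7° Ω.

Z = 470 + j22.42 Ω = 470.5∠2.7° Ω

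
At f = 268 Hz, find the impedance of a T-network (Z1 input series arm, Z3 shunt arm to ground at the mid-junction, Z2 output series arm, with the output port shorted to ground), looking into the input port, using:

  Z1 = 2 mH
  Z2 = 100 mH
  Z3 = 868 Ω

Step 1 — Angular frequency: ω = 2π·f = 2π·268 = 1684 rad/s.
Step 2 — Component impedances:
  Z1: Z = jωL = j·1684·0.002 = 0 + j3.368 Ω
  Z2: Z = jωL = j·1684·0.1 = 0 + j168.4 Ω
  Z3: Z = R = 868 Ω
Step 3 — With the output port shorted to ground, the output series arm Z2 runs from the junction to ground; the shunt arm Z3 also runs from the junction to ground. They appear in parallel: Z3 || Z2 = 31.48 + j162.3 Ω.
Step 4 — Series with input arm Z1: Z_in = Z1 + (Z3 || Z2) = 31.48 + j165.6 Ω = 168.6∠79.2° Ω.

Z = 31.48 + j165.6 Ω = 168.6∠79.2° Ω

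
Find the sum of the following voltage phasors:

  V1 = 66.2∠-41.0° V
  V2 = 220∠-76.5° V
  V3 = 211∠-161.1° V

Step 1 — Convert each phasor to rectangular form:
  V1 = 66.2·(cos(-41.0°) + j·sin(-41.0°)) = 49.96 - j43.43 V
  V2 = 220·(cos(-76.5°) + j·sin(-76.5°)) = 51.36 - j213.9 V
  V3 = 211·(cos(-161.1°) + j·sin(-161.1°)) = -199.6 - j68.35 V
Step 2 — Sum components: V_total = -98.3 - j325.7 V.
Step 3 — Convert to polar: |V_total| = 340.2 V, ∠V_total = -106.8°.

V_total = 340.2∠-106.8° V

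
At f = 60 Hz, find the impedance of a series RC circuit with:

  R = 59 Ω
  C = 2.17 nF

Step 1 — Angular frequency: ω = 2π·f = 2π·60 = 377 rad/s.
Step 2 — Component impedances:
  R: Z = R = 59 Ω
  C: Z = 1/(jωC) = -j/(ω·C) = 0 - j1.222e+06 Ω
Step 3 — Series combination: Z_total = R + C = 59 - j1.222e+06 Ω = 1.222e+06∠-90.0° Ω.

Z = 59 - j1.222e+06 Ω = 1.222e+06∠-90.0° Ω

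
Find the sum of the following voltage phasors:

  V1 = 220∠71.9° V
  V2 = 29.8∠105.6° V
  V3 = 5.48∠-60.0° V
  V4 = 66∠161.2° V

Step 1 — Convert each phasor to rectangular form:
  V1 = 220·(cos(71.9°) + j·sin(71.9°)) = 68.35 + j209.1 V
  V2 = 29.8·(cos(105.6°) + j·sin(105.6°)) = -8.014 + j28.7 V
  V3 = 5.48·(cos(-60.0°) + j·sin(-60.0°)) = 2.74 - j4.746 V
  V4 = 66·(cos(161.2°) + j·sin(161.2°)) = -62.48 + j21.27 V
Step 2 — Sum components: V_total = 0.5962 + j254.3 V.
Step 3 — Convert to polar: |V_total| = 254.3 V, ∠V_total = 89.9°.

V_total = 254.3∠89.9° V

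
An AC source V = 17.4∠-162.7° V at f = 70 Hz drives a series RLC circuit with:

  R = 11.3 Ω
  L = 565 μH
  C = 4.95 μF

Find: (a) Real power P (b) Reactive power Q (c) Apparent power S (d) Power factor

Step 1 — Angular frequency: ω = 2π·f = 2π·70 = 439.8 rad/s.
Step 2 — Component impedances:
  R: Z = R = 11.3 Ω
  L: Z = jωL = j·439.8·0.000565 = 0 + j0.2485 Ω
  C: Z = 1/(jωC) = -j/(ω·C) = 0 - j459.3 Ω
Step 3 — Series combination: Z_total = R + L + C = 11.3 - j459.1 Ω = 459.2∠-88.6° Ω.
Step 4 — Source phasor: V = 17.4∠-162.7° V = -16.61 - j5.174 V.
Step 5 — Current: I = V / Z = 0.01037 - j0.03644 A = 0.03789∠-74.1° A.
Step 6 — Complex power: S = V·I* = 0.01622 - j0.6591 VA.
Step 7 — Real power: P = Re(S) = 0.01622 W.
Step 8 — Reactive power: Q = Im(S) = -0.6591 VAR.
Step 9 — Apparent power: |S| = 0.6593 VA.
Step 10 — Power factor: PF = P/|S| = 0.02461 (leading).

(a) P = 0.01622 W  (b) Q = -0.6591 VAR  (c) S = 0.6593 VA  (d) PF = 0.02461 (leading)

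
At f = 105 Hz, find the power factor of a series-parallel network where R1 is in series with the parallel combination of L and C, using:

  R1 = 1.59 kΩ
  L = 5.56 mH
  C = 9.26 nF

Step 1 — Angular frequency: ω = 2π·f = 2π·105 = 659.7 rad/s.
Step 2 — Component impedances:
  R1: Z = R = 1590 Ω
  L: Z = jωL = j·659.7·0.00556 = 0 + j3.668 Ω
  C: Z = 1/(jωC) = -j/(ω·C) = 0 - j1.637e+05 Ω
Step 3 — Parallel branch: L || C = 1/(1/L + 1/C) = 0 + j3.668 Ω.
Step 4 — Series with R1: Z_total = R1 + (L || C) = 1590 + j3.668 Ω = 1590∠0.1° Ω.
Step 5 — Power factor: PF = cos(φ) = Re(Z)/|Z| = 1590/1590 = 1.
Step 6 — Type: Im(Z) = 3.668 ⇒ lagging (phase φ = 0.1°).

PF = 1 (lagging, φ = 0.1°)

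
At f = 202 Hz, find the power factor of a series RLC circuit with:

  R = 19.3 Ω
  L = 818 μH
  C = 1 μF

Step 1 — Angular frequency: ω = 2π·f = 2π·202 = 1269 rad/s.
Step 2 — Component impedances:
  R: Z = R = 19.3 Ω
  L: Z = jωL = j·1269·0.000818 = 0 + j1.038 Ω
  C: Z = 1/(jωC) = -j/(ω·C) = 0 - j787.9 Ω
Step 3 — Series combination: Z_total = R + L + C = 19.3 - j786.9 Ω = 787.1∠-88.6° Ω.
Step 4 — Power factor: PF = cos(φ) = Re(Z)/|Z| = 19.3/787.1 = 0.02452.
Step 5 — Type: Im(Z) = -786.9 ⇒ leading (phase φ = -88.6°).

PF = 0.02452 (leading, φ = -88.6°)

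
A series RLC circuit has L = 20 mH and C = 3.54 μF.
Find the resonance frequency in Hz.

Step 1 — Resonance condition Im(Z)=0 gives ω₀ = 1/√(LC).
Step 2 — ω₀ = 1/√(0.02·3.54e-06) = 3758 rad/s.
Step 3 — f₀ = ω₀/(2π) = 598.1 Hz.

f₀ = 598.1 Hz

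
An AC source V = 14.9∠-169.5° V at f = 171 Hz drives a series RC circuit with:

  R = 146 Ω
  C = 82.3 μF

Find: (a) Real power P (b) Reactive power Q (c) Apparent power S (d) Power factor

Step 1 — Angular frequency: ω = 2π·f = 2π·171 = 1074 rad/s.
Step 2 — Component impedances:
  R: Z = R = 146 Ω
  C: Z = 1/(jωC) = -j/(ω·C) = 0 - j11.31 Ω
Step 3 — Series combination: Z_total = R + C = 146 - j11.31 Ω = 146.4∠-4.4° Ω.
Step 4 — Source phasor: V = 14.9∠-169.5° V = -14.65 - j2.715 V.
Step 5 — Current: I = V / Z = -0.09832 - j0.02621 A = 0.1018∠-165.1° A.
Step 6 — Complex power: S = V·I* = 1.512 - j0.1171 VA.
Step 7 — Real power: P = Re(S) = 1.512 W.
Step 8 — Reactive power: Q = Im(S) = -0.1171 VAR.
Step 9 — Apparent power: |S| = 1.516 VA.
Step 10 — Power factor: PF = P/|S| = 0.997 (leading).

(a) P = 1.512 W  (b) Q = -0.1171 VAR  (c) S = 1.516 VA  (d) PF = 0.997 (leading)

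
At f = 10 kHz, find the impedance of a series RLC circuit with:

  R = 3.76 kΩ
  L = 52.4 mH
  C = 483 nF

Step 1 — Angular frequency: ω = 2π·f = 2π·1e+04 = 6.283e+04 rad/s.
Step 2 — Component impedances:
  R: Z = R = 3760 Ω
  L: Z = jωL = j·6.283e+04·0.0524 = 0 + j3292 Ω
  C: Z = 1/(jωC) = -j/(ω·C) = 0 - j32.95 Ω
Step 3 — Series combination: Z_total = R + L + C = 3760 + j3259 Ω = 4976∠40.9° Ω.

Z = 3760 + j3259 Ω = 4976∠40.9° Ω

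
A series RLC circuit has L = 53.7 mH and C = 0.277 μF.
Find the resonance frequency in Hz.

Step 1 — Resonance condition Im(Z)=0 gives ω₀ = 1/√(LC).
Step 2 — ω₀ = 1/√(0.0537·2.77e-07) = 8199 rad/s.
Step 3 — f₀ = ω₀/(2π) = 1305 Hz.

f₀ = 1305 Hz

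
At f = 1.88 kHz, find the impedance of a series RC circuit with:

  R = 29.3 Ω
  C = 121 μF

Step 1 — Angular frequency: ω = 2π·f = 2π·1880 = 1.181e+04 rad/s.
Step 2 — Component impedances:
  R: Z = R = 29.3 Ω
  C: Z = 1/(jωC) = -j/(ω·C) = 0 - j0.6996 Ω
Step 3 — Series combination: Z_total = R + C = 29.3 - j0.6996 Ω = 29.31∠-1.4° Ω.

Z = 29.3 - j0.6996 Ω = 29.31∠-1.4° Ω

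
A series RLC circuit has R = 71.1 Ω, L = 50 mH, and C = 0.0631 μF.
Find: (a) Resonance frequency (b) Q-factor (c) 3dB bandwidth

Step 1 — Resonance: ω₀ = 1/√(LC) = 1/√(0.05·6.31e-08) = 1.78e+04 rad/s.
Step 2 — f₀ = ω₀/(2π) = 2833 Hz.
Step 3 — Series Q: Q = ω₀L/R = 1.78e+04·0.05/71.1 = 12.52.
Step 4 — Bandwidth: Δω = ω₀/Q = 1422 rad/s; BW = Δω/(2π) = 226.3 Hz.

(a) f₀ = 2833 Hz  (b) Q = 12.52  (c) BW = 226.3 Hz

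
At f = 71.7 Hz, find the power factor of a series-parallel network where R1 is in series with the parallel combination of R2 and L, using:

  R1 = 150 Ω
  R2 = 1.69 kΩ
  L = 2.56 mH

Step 1 — Angular frequency: ω = 2π·f = 2π·71.7 = 450.5 rad/s.
Step 2 — Component impedances:
  R1: Z = R = 150 Ω
  R2: Z = R = 1690 Ω
  L: Z = jωL = j·450.5·0.00256 = 0 + j1.153 Ω
Step 3 — Parallel branch: R2 || L = 1/(1/R2 + 1/L) = 0.000787 + j1.153 Ω.
Step 4 — Series with R1: Z_total = R1 + (R2 || L) = 150 + j1.153 Ω = 150∠0.4° Ω.
Step 5 — Power factor: PF = cos(φ) = Re(Z)/|Z| = 150/150 = 1.
Step 6 — Type: Im(Z) = 1.153 ⇒ lagging (phase φ = 0.4°).

PF = 1 (lagging, φ = 0.4°)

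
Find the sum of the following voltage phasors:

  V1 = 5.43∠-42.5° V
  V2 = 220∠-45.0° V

Step 1 — Convert each phasor to rectangular form:
  V1 = 5.43·(cos(-42.5°) + j·sin(-42.5°)) = 4.003 - j3.668 V
  V2 = 220·(cos(-45.0°) + j·sin(-45.0°)) = 155.6 - j155.6 V
Step 2 — Sum components: V_total = 159.6 - j159.2 V.
Step 3 — Convert to polar: |V_total| = 225.4 V, ∠V_total = -44.9°.

V_total = 225.4∠-44.9° V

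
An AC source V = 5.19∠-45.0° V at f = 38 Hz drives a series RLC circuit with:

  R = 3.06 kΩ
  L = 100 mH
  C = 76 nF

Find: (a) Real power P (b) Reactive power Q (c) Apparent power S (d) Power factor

Step 1 — Angular frequency: ω = 2π·f = 2π·38 = 238.8 rad/s.
Step 2 — Component impedances:
  R: Z = R = 3060 Ω
  L: Z = jωL = j·238.8·0.1 = 0 + j23.88 Ω
  C: Z = 1/(jωC) = -j/(ω·C) = 0 - j5.511e+04 Ω
Step 3 — Series combination: Z_total = R + L + C = 3060 - j5.509e+04 Ω = 5.517e+04∠-86.8° Ω.
Step 4 — Source phasor: V = 5.19∠-45.0° V = 3.67 - j3.67 V.
Step 5 — Current: I = V / Z = 7.011e-05 + j6.273e-05 A = 9.407e-05∠41.8° A.
Step 6 — Complex power: S = V·I* = 2.708e-05 - j0.0004875 VA.
Step 7 — Real power: P = Re(S) = 2.708e-05 W.
Step 8 — Reactive power: Q = Im(S) = -0.0004875 VAR.
Step 9 — Apparent power: |S| = 0.0004882 VA.
Step 10 — Power factor: PF = P/|S| = 0.05546 (leading).

(a) P = 2.708e-05 W  (b) Q = -0.0004875 VAR  (c) S = 0.0004882 VA  (d) PF = 0.05546 (leading)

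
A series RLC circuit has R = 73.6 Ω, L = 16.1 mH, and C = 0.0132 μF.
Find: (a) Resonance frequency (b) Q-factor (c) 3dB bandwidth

Step 1 — Resonance: ω₀ = 1/√(LC) = 1/√(0.0161·1.32e-08) = 6.86e+04 rad/s.
Step 2 — f₀ = ω₀/(2π) = 1.092e+04 Hz.
Step 3 — Series Q: Q = ω₀L/R = 6.86e+04·0.0161/73.6 = 15.01.
Step 4 — Bandwidth: Δω = ω₀/Q = 4571 rad/s; BW = Δω/(2π) = 727.6 Hz.

(a) f₀ = 1.092e+04 Hz  (b) Q = 15.01  (c) BW = 727.6 Hz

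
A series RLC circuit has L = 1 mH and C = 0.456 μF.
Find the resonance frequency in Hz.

Step 1 — Resonance condition Im(Z)=0 gives ω₀ = 1/√(LC).
Step 2 — ω₀ = 1/√(0.001·4.56e-07) = 4.683e+04 rad/s.
Step 3 — f₀ = ω₀/(2π) = 7453 Hz.

f₀ = 7453 Hz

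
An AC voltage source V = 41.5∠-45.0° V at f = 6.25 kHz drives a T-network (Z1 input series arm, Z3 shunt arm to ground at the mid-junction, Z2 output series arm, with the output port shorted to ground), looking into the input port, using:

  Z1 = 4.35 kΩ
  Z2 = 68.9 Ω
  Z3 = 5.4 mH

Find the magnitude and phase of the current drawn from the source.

Step 1 — Angular frequency: ω = 2π·f = 2π·6250 = 3.927e+04 rad/s.
Step 2 — Component impedances:
  Z1: Z = R = 4350 Ω
  Z2: Z = R = 68.9 Ω
  Z3: Z = jωL = j·3.927e+04·0.0054 = 0 + j212.1 Ω
Step 3 — With the output port shorted to ground, the output series arm Z2 runs from the junction to ground; the shunt arm Z3 also runs from the junction to ground. They appear in parallel: Z3 || Z2 = 62.32 + j20.25 Ω.
Step 4 — Series with input arm Z1: Z_in = Z1 + (Z3 || Z2) = 4412 + j20.25 Ω = 4412∠0.3° Ω.
Step 5 — Source phasor: V = 41.5∠-45.0° V = 29.34 - j29.34 V.
Step 6 — Ohm's law: I = V / Z_total = (29.34 - j29.34) / (4412 + j20.25) = 0.00662 - j0.006681 A.
Step 7 — Convert to polar: |I| = 0.009405 A, ∠I = -45.3°.

I = 0.009405∠-45.3° A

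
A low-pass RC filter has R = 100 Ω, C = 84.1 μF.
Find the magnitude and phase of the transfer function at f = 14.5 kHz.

Step 1 — Angular frequency: ω = 2π·1.45e+04 = 9.111e+04 rad/s.
Step 2 — Transfer function: H(jω) = 1/(1 + jωRC).
Step 3 — Denominator: 1 + jωRC = 1 + j·9.111e+04·100·8.41e-05 = 1 + j766.2.
Step 4 — H = 1.703e-06 - j0.001305.
Step 5 — Magnitude: |H| = 0.001305 (-57.7 dB); phase: φ = -89.9°.

|H| = 0.001305 (-57.7 dB), φ = -89.9°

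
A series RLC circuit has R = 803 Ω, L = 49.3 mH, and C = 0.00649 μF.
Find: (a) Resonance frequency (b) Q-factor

Step 1 — Resonance condition Im(Z)=0 gives ω₀ = 1/√(LC).
Step 2 — ω₀ = 1/√(0.0493·6.49e-09) = 5.591e+04 rad/s.
Step 3 — f₀ = ω₀/(2π) = 8898 Hz.
Step 4 — Series Q: Q = ω₀L/R = 5.591e+04·0.0493/803 = 3.432.

(a) f₀ = 8898 Hz  (b) Q = 3.432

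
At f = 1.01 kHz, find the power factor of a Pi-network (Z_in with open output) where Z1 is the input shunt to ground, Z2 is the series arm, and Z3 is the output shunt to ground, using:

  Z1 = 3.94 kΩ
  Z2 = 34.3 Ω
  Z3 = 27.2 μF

Step 1 — Angular frequency: ω = 2π·f = 2π·1010 = 6346 rad/s.
Step 2 — Component impedances:
  Z1: Z = R = 3940 Ω
  Z2: Z = R = 34.3 Ω
  Z3: Z = 1/(jωC) = -j/(ω·C) = 0 - j5.793 Ω
Step 3 — With open output, the series arm Z2 and the output shunt Z3 appear in series to ground: Z2 + Z3 = 34.3 - j5.793 Ω.
Step 4 — Parallel with input shunt Z1: Z_in = Z1 || (Z2 + Z3) = 34.01 - j5.694 Ω = 34.49∠-9.5° Ω.
Step 5 — Power factor: PF = cos(φ) = Re(Z)/|Z| = 34.012/34.486 = 0.9863.
Step 6 — Type: Im(Z) = -5.694 ⇒ leading (phase φ = -9.5°).

PF = 0.9863 (leading, φ = -9.5°)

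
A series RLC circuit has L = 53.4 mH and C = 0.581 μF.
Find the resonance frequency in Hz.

Step 1 — Resonance condition Im(Z)=0 gives ω₀ = 1/√(LC).
Step 2 — ω₀ = 1/√(0.0534·5.81e-07) = 5677 rad/s.
Step 3 — f₀ = ω₀/(2π) = 903.6 Hz.

f₀ = 903.6 Hz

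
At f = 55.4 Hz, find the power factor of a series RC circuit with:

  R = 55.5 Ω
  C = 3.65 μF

Step 1 — Angular frequency: ω = 2π·f = 2π·55.4 = 348.1 rad/s.
Step 2 — Component impedances:
  R: Z = R = 55.5 Ω
  C: Z = 1/(jωC) = -j/(ω·C) = 0 - j787.1 Ω
Step 3 — Series combination: Z_total = R + C = 55.5 - j787.1 Ω = 789∠-86.0° Ω.
Step 4 — Power factor: PF = cos(φ) = Re(Z)/|Z| = 55.5/789 = 0.07034.
Step 5 — Type: Im(Z) = -787.1 ⇒ leading (phase φ = -86.0°).

PF = 0.07034 (leading, φ = -86.0°)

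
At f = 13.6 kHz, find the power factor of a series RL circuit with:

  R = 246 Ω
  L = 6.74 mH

Step 1 — Angular frequency: ω = 2π·f = 2π·1.36e+04 = 8.545e+04 rad/s.
Step 2 — Component impedances:
  R: Z = R = 246 Ω
  L: Z = jωL = j·8.545e+04·0.00674 = 0 + j575.9 Ω
Step 3 — Series combination: Z_total = R + L = 246 + j575.9 Ω = 626.3∠66.9° Ω.
Step 4 — Power factor: PF = cos(φ) = Re(Z)/|Z| = 246/626.3 = 0.3928.
Step 5 — Type: Im(Z) = 575.9 ⇒ lagging (phase φ = 66.9°).

PF = 0.3928 (lagging, φ = 66.9°)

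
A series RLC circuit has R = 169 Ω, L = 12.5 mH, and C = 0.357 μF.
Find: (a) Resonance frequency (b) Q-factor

Step 1 — Resonance condition Im(Z)=0 gives ω₀ = 1/√(LC).
Step 2 — ω₀ = 1/√(0.0125·3.57e-07) = 1.497e+04 rad/s.
Step 3 — f₀ = ω₀/(2π) = 2382 Hz.
Step 4 — Series Q: Q = ω₀L/R = 1.497e+04·0.0125/169 = 1.107.

(a) f₀ = 2382 Hz  (b) Q = 1.107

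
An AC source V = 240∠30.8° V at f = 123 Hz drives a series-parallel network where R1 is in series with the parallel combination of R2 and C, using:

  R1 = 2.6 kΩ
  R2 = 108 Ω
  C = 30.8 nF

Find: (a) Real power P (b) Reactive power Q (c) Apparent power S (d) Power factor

Step 1 — Angular frequency: ω = 2π·f = 2π·123 = 772.8 rad/s.
Step 2 — Component impedances:
  R1: Z = R = 2600 Ω
  R2: Z = R = 108 Ω
  C: Z = 1/(jωC) = -j/(ω·C) = 0 - j4.201e+04 Ω
Step 3 — Parallel branch: R2 || C = 1/(1/R2 + 1/C) = 108 - j0.2776 Ω.
Step 4 — Series with R1: Z_total = R1 + (R2 || C) = 2708 - j0.2776 Ω = 2708∠-0.0° Ω.
Step 5 — Source phasor: V = 240∠30.8° V = 206.2 + j122.9 V.
Step 6 — Current: I = V / Z = 0.07612 + j0.04539 A = 0.08863∠30.8° A.
Step 7 — Complex power: S = V·I* = 21.27 - j0.002181 VA.
Step 8 — Real power: P = Re(S) = 21.27 W.
Step 9 — Reactive power: Q = Im(S) = -0.002181 VAR.
Step 10 — Apparent power: |S| = 21.27 VA.
Step 11 — Power factor: PF = P/|S| = 1 (leading).

(a) P = 21.27 W  (b) Q = -0.002181 VAR  (c) S = 21.27 VA  (d) PF = 1 (leading)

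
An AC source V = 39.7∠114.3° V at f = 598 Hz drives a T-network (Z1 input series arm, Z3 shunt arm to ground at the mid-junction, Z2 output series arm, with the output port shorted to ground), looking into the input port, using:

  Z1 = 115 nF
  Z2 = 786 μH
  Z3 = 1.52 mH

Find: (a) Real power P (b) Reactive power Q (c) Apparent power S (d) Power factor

Step 1 — Angular frequency: ω = 2π·f = 2π·598 = 3757 rad/s.
Step 2 — Component impedances:
  Z1: Z = 1/(jωC) = -j/(ω·C) = 0 - j2314 Ω
  Z2: Z = jωL = j·3757·0.000786 = 0 + j2.953 Ω
  Z3: Z = jωL = j·3757·0.00152 = 0 + j5.711 Ω
Step 3 — With the output port shorted to ground, the output series arm Z2 runs from the junction to ground; the shunt arm Z3 also runs from the junction to ground. They appear in parallel: Z3 || Z2 = 0 + j1.947 Ω.
Step 4 — Series with input arm Z1: Z_in = Z1 + (Z3 || Z2) = 0 - j2312 Ω = 2312∠-90.0° Ω.
Step 5 — Source phasor: V = 39.7∠114.3° V = -16.34 + j36.18 V.
Step 6 — Current: I = V / Z = -0.01565 - j0.007065 A = 0.01717∠-155.7° A.
Step 7 — Complex power: S = V·I* = 0 - j0.6816 VA.
Step 8 — Real power: P = Re(S) = 0 W.
Step 9 — Reactive power: Q = Im(S) = -0.6816 VAR.
Step 10 — Apparent power: |S| = 0.6816 VA.
Step 11 — Power factor: PF = P/|S| = 0 (leading).

(a) P = 0 W  (b) Q = -0.6816 VAR  (c) S = 0.6816 VA  (d) PF = 0 (leading)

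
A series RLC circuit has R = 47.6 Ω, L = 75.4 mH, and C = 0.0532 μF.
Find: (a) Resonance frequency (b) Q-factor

Step 1 — Resonance condition Im(Z)=0 gives ω₀ = 1/√(LC).
Step 2 — ω₀ = 1/√(0.0754·5.32e-08) = 1.579e+04 rad/s.
Step 3 — f₀ = ω₀/(2π) = 2513 Hz.
Step 4 — Series Q: Q = ω₀L/R = 1.579e+04·0.0754/47.6 = 25.01.

(a) f₀ = 2513 Hz  (b) Q = 25.01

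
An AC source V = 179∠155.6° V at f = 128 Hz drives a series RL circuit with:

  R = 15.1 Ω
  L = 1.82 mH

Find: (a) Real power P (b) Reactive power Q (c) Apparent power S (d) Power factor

Step 1 — Angular frequency: ω = 2π·f = 2π·128 = 804.2 rad/s.
Step 2 — Component impedances:
  R: Z = R = 15.1 Ω
  L: Z = jωL = j·804.2·0.00182 = 0 + j1.464 Ω
Step 3 — Series combination: Z_total = R + L = 15.1 + j1.464 Ω = 15.17∠5.5° Ω.
Step 4 — Source phasor: V = 179∠155.6° V = -163 + j73.95 V.
Step 5 — Current: I = V / Z = -10.22 + j5.888 A = 11.8∠150.1° A.
Step 6 — Complex power: S = V·I* = 2102 + j203.8 VA.
Step 7 — Real power: P = Re(S) = 2102 W.
Step 8 — Reactive power: Q = Im(S) = 203.8 VAR.
Step 9 — Apparent power: |S| = 2112 VA.
Step 10 — Power factor: PF = P/|S| = 0.9953 (lagging).

(a) P = 2102 W  (b) Q = 203.8 VAR  (c) S = 2112 VA  (d) PF = 0.9953 (lagging)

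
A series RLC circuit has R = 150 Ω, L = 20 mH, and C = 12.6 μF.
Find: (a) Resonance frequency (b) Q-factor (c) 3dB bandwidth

Step 1 — Resonance: ω₀ = 1/√(LC) = 1/√(0.02·1.26e-05) = 1992 rad/s.
Step 2 — f₀ = ω₀/(2π) = 317 Hz.
Step 3 — Series Q: Q = ω₀L/R = 1992·0.02/150 = 0.2656.
Step 4 — Bandwidth: Δω = ω₀/Q = 7500 rad/s; BW = Δω/(2π) = 1194 Hz.

(a) f₀ = 317 Hz  (b) Q = 0.2656  (c) BW = 1194 Hz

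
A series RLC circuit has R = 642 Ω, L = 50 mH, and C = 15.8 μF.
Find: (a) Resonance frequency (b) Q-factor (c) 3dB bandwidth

Step 1 — Resonance: ω₀ = 1/√(LC) = 1/√(0.05·1.58e-05) = 1125 rad/s.
Step 2 — f₀ = ω₀/(2π) = 179.1 Hz.
Step 3 — Series Q: Q = ω₀L/R = 1125·0.05/642 = 0.08762.
Step 4 — Bandwidth: Δω = ω₀/Q = 1.284e+04 rad/s; BW = Δω/(2π) = 2044 Hz.

(a) f₀ = 179.1 Hz  (b) Q = 0.08762  (c) BW = 2044 Hz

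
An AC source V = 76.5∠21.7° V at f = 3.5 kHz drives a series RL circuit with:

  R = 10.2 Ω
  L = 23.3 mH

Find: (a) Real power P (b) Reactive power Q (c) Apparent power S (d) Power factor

Step 1 — Angular frequency: ω = 2π·f = 2π·3500 = 2.199e+04 rad/s.
Step 2 — Component impedances:
  R: Z = R = 10.2 Ω
  L: Z = jωL = j·2.199e+04·0.0233 = 0 + j512.4 Ω
Step 3 — Series combination: Z_total = R + L = 10.2 + j512.4 Ω = 512.5∠88.9° Ω.
Step 4 — Source phasor: V = 76.5∠21.7° V = 71.08 + j28.29 V.
Step 5 — Current: I = V / Z = 0.05794 - j0.1376 A = 0.1493∠-67.2° A.
Step 6 — Complex power: S = V·I* = 0.2273 + j11.42 VA.
Step 7 — Real power: P = Re(S) = 0.2273 W.
Step 8 — Reactive power: Q = Im(S) = 11.42 VAR.
Step 9 — Apparent power: |S| = 11.42 VA.
Step 10 — Power factor: PF = P/|S| = 0.0199 (lagging).

(a) P = 0.2273 W  (b) Q = 11.42 VAR  (c) S = 11.42 VA  (d) PF = 0.0199 (lagging)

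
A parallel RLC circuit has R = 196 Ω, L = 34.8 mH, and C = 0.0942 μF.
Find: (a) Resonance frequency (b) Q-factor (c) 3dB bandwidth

Step 1 — Resonance: ω₀ = 1/√(LC) = 1/√(0.0348·9.42e-08) = 1.747e+04 rad/s.
Step 2 — f₀ = ω₀/(2π) = 2780 Hz.
Step 3 — Parallel Q: Q = R/(ω₀L) = 196/(1.747e+04·0.0348) = 0.3225.
Step 4 — Bandwidth: Δω = ω₀/Q = 5.416e+04 rad/s; BW = Δω/(2π) = 8620 Hz.

(a) f₀ = 2780 Hz  (b) Q = 0.3225  (c) BW = 8620 Hz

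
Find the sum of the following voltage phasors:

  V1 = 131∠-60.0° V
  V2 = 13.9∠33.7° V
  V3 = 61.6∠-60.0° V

Step 1 — Convert each phasor to rectangular form:
  V1 = 131·(cos(-60.0°) + j·sin(-60.0°)) = 65.5 - j113.4 V
  V2 = 13.9·(cos(33.7°) + j·sin(33.7°)) = 11.56 + j7.712 V
  V3 = 61.6·(cos(-60.0°) + j·sin(-60.0°)) = 30.8 - j53.35 V
Step 2 — Sum components: V_total = 107.9 - j159.1 V.
Step 3 — Convert to polar: |V_total| = 192.2 V, ∠V_total = -55.9°.

V_total = 192.2∠-55.9° V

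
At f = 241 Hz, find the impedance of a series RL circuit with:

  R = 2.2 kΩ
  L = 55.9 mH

Step 1 — Angular frequency: ω = 2π·f = 2π·241 = 1514 rad/s.
Step 2 — Component impedances:
  R: Z = R = 2200 Ω
  L: Z = jωL = j·1514·0.0559 = 0 + j84.65 Ω
Step 3 — Series combination: Z_total = R + L = 2200 + j84.65 Ω = 2202∠2.2° Ω.

Z = 2200 + j84.65 Ω = 2202∠2.2° Ω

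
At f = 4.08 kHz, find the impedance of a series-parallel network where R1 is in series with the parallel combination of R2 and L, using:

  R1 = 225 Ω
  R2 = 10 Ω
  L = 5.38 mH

Step 1 — Angular frequency: ω = 2π·f = 2π·4080 = 2.564e+04 rad/s.
Step 2 — Component impedances:
  R1: Z = R = 225 Ω
  R2: Z = R = 10 Ω
  L: Z = jωL = j·2.564e+04·0.00538 = 0 + j137.9 Ω
Step 3 — Parallel branch: R2 || L = 1/(1/R2 + 1/L) = 9.948 + j0.7213 Ω.
Step 4 — Series with R1: Z_total = R1 + (R2 || L) = 234.9 + j0.7213 Ω = 234.9∠0.2° Ω.

Z = 234.9 + j0.7213 Ω = 234.9∠0.2° Ω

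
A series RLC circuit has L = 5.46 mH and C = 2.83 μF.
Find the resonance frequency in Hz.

Step 1 — Resonance condition Im(Z)=0 gives ω₀ = 1/√(LC).
Step 2 — ω₀ = 1/√(0.00546·2.83e-06) = 8045 rad/s.
Step 3 — f₀ = ω₀/(2π) = 1280 Hz.

f₀ = 1280 Hz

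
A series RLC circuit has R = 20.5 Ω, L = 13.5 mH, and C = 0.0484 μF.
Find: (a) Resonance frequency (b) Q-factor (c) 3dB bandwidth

Step 1 — Resonance: ω₀ = 1/√(LC) = 1/√(0.0135·4.84e-08) = 3.912e+04 rad/s.
Step 2 — f₀ = ω₀/(2π) = 6226 Hz.
Step 3 — Series Q: Q = ω₀L/R = 3.912e+04·0.0135/20.5 = 25.76.
Step 4 — Bandwidth: Δω = ω₀/Q = 1519 rad/s; BW = Δω/(2π) = 241.7 Hz.

(a) f₀ = 6226 Hz  (b) Q = 25.76  (c) BW = 241.7 Hz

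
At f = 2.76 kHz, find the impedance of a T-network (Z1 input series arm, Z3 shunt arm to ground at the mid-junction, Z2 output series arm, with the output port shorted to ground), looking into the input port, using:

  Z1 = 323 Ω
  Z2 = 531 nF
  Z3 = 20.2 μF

Step 1 — Angular frequency: ω = 2π·f = 2π·2760 = 1.734e+04 rad/s.
Step 2 — Component impedances:
  Z1: Z = R = 323 Ω
  Z2: Z = 1/(jωC) = -j/(ω·C) = 0 - j108.6 Ω
  Z3: Z = 1/(jωC) = -j/(ω·C) = 0 - j2.855 Ω
Step 3 — With the output port shorted to ground, the output series arm Z2 runs from the junction to ground; the shunt arm Z3 also runs from the junction to ground. They appear in parallel: Z3 || Z2 = 0 - j2.782 Ω.
Step 4 — Series with input arm Z1: Z_in = Z1 + (Z3 || Z2) = 323 - j2.782 Ω = 323∠-0.5° Ω.

Z = 323 - j2.782 Ω = 323∠-0.5° Ω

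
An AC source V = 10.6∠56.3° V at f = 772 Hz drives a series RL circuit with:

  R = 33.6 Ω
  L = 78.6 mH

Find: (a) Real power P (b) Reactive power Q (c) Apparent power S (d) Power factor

Step 1 — Angular frequency: ω = 2π·f = 2π·772 = 4851 rad/s.
Step 2 — Component impedances:
  R: Z = R = 33.6 Ω
  L: Z = jωL = j·4851·0.0786 = 0 + j381.3 Ω
Step 3 — Series combination: Z_total = R + L = 33.6 + j381.3 Ω = 382.7∠85.0° Ω.
Step 4 — Source phasor: V = 10.6∠56.3° V = 5.881 + j8.819 V.
Step 5 — Current: I = V / Z = 0.0243 - j0.01328 A = 0.0277∠-28.7° A.
Step 6 — Complex power: S = V·I* = 0.02577 + j0.2924 VA.
Step 7 — Real power: P = Re(S) = 0.02577 W.
Step 8 — Reactive power: Q = Im(S) = 0.2924 VAR.
Step 9 — Apparent power: |S| = 0.2936 VA.
Step 10 — Power factor: PF = P/|S| = 0.08779 (lagging).

(a) P = 0.02577 W  (b) Q = 0.2924 VAR  (c) S = 0.2936 VA  (d) PF = 0.08779 (lagging)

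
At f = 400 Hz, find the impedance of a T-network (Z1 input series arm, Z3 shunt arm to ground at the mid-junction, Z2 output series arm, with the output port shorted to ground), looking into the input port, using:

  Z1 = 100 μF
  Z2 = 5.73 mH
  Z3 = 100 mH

Step 1 — Angular frequency: ω = 2π·f = 2π·400 = 2513 rad/s.
Step 2 — Component impedances:
  Z1: Z = 1/(jωC) = -j/(ω·C) = 0 - j3.979 Ω
  Z2: Z = jωL = j·2513·0.00573 = 0 + j14.4 Ω
  Z3: Z = jωL = j·2513·0.1 = 0 + j251.3 Ω
Step 3 — With the output port shorted to ground, the output series arm Z2 runs from the junction to ground; the shunt arm Z3 also runs from the junction to ground. They appear in parallel: Z3 || Z2 = 0 + j13.62 Ω.
Step 4 — Series with input arm Z1: Z_in = Z1 + (Z3 || Z2) = 0 + j9.642 Ω = 9.642∠90.0° Ω.

Z = 0 + j9.642 Ω = 9.642∠90.0° Ω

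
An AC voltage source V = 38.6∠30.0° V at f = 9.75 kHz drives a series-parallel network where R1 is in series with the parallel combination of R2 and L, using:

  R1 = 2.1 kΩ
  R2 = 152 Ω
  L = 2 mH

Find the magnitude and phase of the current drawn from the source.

Step 1 — Angular frequency: ω = 2π·f = 2π·9750 = 6.126e+04 rad/s.
Step 2 — Component impedances:
  R1: Z = R = 2100 Ω
  R2: Z = R = 152 Ω
  L: Z = jωL = j·6.126e+04·0.002 = 0 + j122.5 Ω
Step 3 — Parallel branch: R2 || L = 1/(1/R2 + 1/L) = 59.86 + j74.27 Ω.
Step 4 — Series with R1: Z_total = R1 + (R2 || L) = 2160 + j74.27 Ω = 2161∠2.0° Ω.
Step 5 — Source phasor: V = 38.6∠30.0° V = 33.43 + j19.3 V.
Step 6 — Ohm's law: I = V / Z_total = (33.43 + j19.3) / (2160 + j74.27) = 0.01577 + j0.008394 A.
Step 7 — Convert to polar: |I| = 0.01786 A, ∠I = 28.0°.

I = 0.01786∠28.0° A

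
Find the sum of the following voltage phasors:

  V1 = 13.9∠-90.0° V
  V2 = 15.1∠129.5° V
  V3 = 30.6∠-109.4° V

Step 1 — Convert each phasor to rectangular form:
  V1 = 13.9·(cos(-90.0°) + j·sin(-90.0°)) = 0 - j13.9 V
  V2 = 15.1·(cos(129.5°) + j·sin(129.5°)) = -9.605 + j11.65 V
  V3 = 30.6·(cos(-109.4°) + j·sin(-109.4°)) = -10.16 - j28.86 V
Step 2 — Sum components: V_total = -19.77 - j31.11 V.
Step 3 — Convert to polar: |V_total| = 36.86 V, ∠V_total = -122.4°.

V_total = 36.86∠-122.4° V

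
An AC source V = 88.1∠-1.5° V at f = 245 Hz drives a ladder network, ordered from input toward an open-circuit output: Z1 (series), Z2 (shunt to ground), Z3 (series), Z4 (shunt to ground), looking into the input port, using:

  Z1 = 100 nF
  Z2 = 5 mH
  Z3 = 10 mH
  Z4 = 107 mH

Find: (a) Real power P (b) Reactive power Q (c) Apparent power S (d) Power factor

Step 1 — Angular frequency: ω = 2π·f = 2π·245 = 1539 rad/s.
Step 2 — Component impedances:
  Z1: Z = 1/(jωC) = -j/(ω·C) = 0 - j6496 Ω
  Z2: Z = jωL = j·1539·0.005 = 0 + j7.697 Ω
  Z3: Z = jωL = j·1539·0.01 = 0 + j15.39 Ω
  Z4: Z = jωL = j·1539·0.107 = 0 + j164.7 Ω
Step 3 — Ladder network (open output): work backward from the far end, alternating series and parallel combinations. Z_in = 0 - j6489 Ω = 6489∠-90.0° Ω.
Step 4 — Source phasor: V = 88.1∠-1.5° V = 88.07 - j2.306 V.
Step 5 — Current: I = V / Z = 0.0003554 + j0.01357 A = 0.01358∠88.5° A.
Step 6 — Complex power: S = V·I* = 0 - j1.196 VA.
Step 7 — Real power: P = Re(S) = 0 W.
Step 8 — Reactive power: Q = Im(S) = -1.196 VAR.
Step 9 — Apparent power: |S| = 1.196 VA.
Step 10 — Power factor: PF = P/|S| = 0 (leading).

(a) P = 0 W  (b) Q = -1.196 VAR  (c) S = 1.196 VA  (d) PF = 0 (leading)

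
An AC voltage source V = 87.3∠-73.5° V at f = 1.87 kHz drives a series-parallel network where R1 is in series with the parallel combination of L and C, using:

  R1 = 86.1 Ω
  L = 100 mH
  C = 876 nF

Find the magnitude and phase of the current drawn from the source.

Step 1 — Angular frequency: ω = 2π·f = 2π·1870 = 1.175e+04 rad/s.
Step 2 — Component impedances:
  R1: Z = R = 86.1 Ω
  L: Z = jωL = j·1.175e+04·0.1 = 0 + j1175 Ω
  C: Z = 1/(jωC) = -j/(ω·C) = 0 - j97.16 Ω
Step 3 — Parallel branch: L || C = 1/(1/L + 1/C) = 0 - j105.9 Ω.
Step 4 — Series with R1: Z_total = R1 + (L || C) = 86.1 - j105.9 Ω = 136.5∠-50.9° Ω.
Step 5 — Source phasor: V = 87.3∠-73.5° V = 24.79 - j83.7 V.
Step 6 — Ohm's law: I = V / Z_total = (24.79 - j83.7) / (86.1 - j105.9) = 0.5904 - j0.2459 A.
Step 7 — Convert to polar: |I| = 0.6396 A, ∠I = -22.6°.

I = 0.6396∠-22.6° A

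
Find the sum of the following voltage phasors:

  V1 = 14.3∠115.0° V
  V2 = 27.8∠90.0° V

Step 1 — Convert each phasor to rectangular form:
  V1 = 14.3·(cos(115.0°) + j·sin(115.0°)) = -6.043 + j12.96 V
  V2 = 27.8·(cos(90.0°) + j·sin(90.0°)) = 0 + j27.8 V
Step 2 — Sum components: V_total = -6.043 + j40.76 V.
Step 3 — Convert to polar: |V_total| = 41.21 V, ∠V_total = 98.4°.

V_total = 41.21∠98.4° V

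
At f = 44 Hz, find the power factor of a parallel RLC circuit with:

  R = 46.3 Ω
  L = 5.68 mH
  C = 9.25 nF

Step 1 — Angular frequency: ω = 2π·f = 2π·44 = 276.5 rad/s.
Step 2 — Component impedances:
  R: Z = R = 46.3 Ω
  L: Z = jωL = j·276.5·0.00568 = 0 + j1.57 Ω
  C: Z = 1/(jωC) = -j/(ω·C) = 0 - j3.91e+05 Ω
Step 3 — Parallel combination: 1/Z_total = 1/R + 1/L + 1/C; Z_total = 0.0532 + j1.568 Ω = 1.569∠88.1° Ω.
Step 4 — Power factor: PF = cos(φ) = Re(Z)/|Z| = 0.053197/1.5694 = 0.0339.
Step 5 — Type: Im(Z) = 1.568 ⇒ lagging (phase φ = 88.1°).

PF = 0.0339 (lagging, φ = 88.1°)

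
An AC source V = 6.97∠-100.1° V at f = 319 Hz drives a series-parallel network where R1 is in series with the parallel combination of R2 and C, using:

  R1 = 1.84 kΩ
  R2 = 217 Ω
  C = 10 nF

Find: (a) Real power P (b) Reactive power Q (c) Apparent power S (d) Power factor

Step 1 — Angular frequency: ω = 2π·f = 2π·319 = 2004 rad/s.
Step 2 — Component impedances:
  R1: Z = R = 1840 Ω
  R2: Z = R = 217 Ω
  C: Z = 1/(jωC) = -j/(ω·C) = 0 - j4.989e+04 Ω
Step 3 — Parallel branch: R2 || C = 1/(1/R2 + 1/C) = 217 - j0.9438 Ω.
Step 4 — Series with R1: Z_total = R1 + (R2 || C) = 2057 - j0.9438 Ω = 2057∠-0.0° Ω.
Step 5 — Source phasor: V = 6.97∠-100.1° V = -1.222 - j6.862 V.
Step 6 — Current: I = V / Z = -0.0005927 - j0.003336 A = 0.003388∠-100.1° A.
Step 7 — Complex power: S = V·I* = 0.02362 - j1.084e-05 VA.
Step 8 — Real power: P = Re(S) = 0.02362 W.
Step 9 — Reactive power: Q = Im(S) = -1.084e-05 VAR.
Step 10 — Apparent power: |S| = 0.02362 VA.
Step 11 — Power factor: PF = P/|S| = 1 (leading).

(a) P = 0.02362 W  (b) Q = -1.084e-05 VAR  (c) S = 0.02362 VA  (d) PF = 1 (leading)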